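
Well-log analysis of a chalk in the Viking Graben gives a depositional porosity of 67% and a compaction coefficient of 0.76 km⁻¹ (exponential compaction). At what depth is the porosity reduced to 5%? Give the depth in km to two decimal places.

Invert Athy's law: Z = ln(φ₀/φ) / c
Z = ln(0.67/0.05) / 0.76 = ln(13.4) / 0.76 = 2.5953 / 0.76 = 3.415 km

3.41 km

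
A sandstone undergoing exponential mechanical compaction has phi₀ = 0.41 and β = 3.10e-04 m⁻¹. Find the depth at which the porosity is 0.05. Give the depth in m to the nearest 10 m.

6790 m

Working in km (1 km = 1000 m; β in km⁻¹ = β in m⁻¹ × 1000):
Invert Athy's law: z = ln(phi₀/phi) / β
z = ln(0.41/0.05) / 0.31 = ln(8.2) / 0.31 = 2.1041 / 0.31 = 6.788 km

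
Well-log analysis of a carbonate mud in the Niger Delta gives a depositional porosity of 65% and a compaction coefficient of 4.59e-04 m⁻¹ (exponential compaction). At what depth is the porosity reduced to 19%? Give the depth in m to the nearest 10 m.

2680 m

Working in km (1 km = 1000 m; k in km⁻¹ = k in m⁻¹ × 1000):
Invert Athy's law: z = ln(phi₀/phi) / k
z = ln(0.65/0.19) / 0.459 = ln(3.421) / 0.459 = 1.2299 / 0.459 = 2.680 km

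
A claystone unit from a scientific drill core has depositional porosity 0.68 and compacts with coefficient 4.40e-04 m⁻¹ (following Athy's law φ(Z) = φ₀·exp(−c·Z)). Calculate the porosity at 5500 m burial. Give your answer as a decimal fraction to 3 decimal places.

Working in km (1 km = 1000 m; c in km⁻¹ = c in m⁻¹ × 1000):
φ = φ₀·exp(−c·Z) = 0.68 × exp(−0.44 × 5.5) = 0.68 × exp(−2.42)
  = 0.68 × 0.0889 = 0.0605

0.060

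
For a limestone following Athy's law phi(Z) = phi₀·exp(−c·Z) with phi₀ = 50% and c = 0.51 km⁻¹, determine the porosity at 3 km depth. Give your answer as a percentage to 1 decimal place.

10.8%

phi = phi₀·exp(−c·Z) = 0.5 × exp(−0.51 × 3) = 0.5 × exp(−1.53)
  = 0.5 × 0.2165 = 0.1083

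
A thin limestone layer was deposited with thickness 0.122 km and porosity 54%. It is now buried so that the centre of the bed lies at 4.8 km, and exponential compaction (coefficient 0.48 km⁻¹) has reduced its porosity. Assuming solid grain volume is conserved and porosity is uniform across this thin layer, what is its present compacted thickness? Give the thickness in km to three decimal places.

0.059 km

Porosity at 4.8 km: n = 0.54·exp(−0.48×4.8) = 0.0539
Solid-volume conservation: h(1−n) = h₀(1−n₀) ⇒ h = h₀·(1−n₀)/(1−n)
h = 0.122 × (1 − 0.54)/(1 − 0.0539) = 0.122 × 0.4862 = 0.0593 km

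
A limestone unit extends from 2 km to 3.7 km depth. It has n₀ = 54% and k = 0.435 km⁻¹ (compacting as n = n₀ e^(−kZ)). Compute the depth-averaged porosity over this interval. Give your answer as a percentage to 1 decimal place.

16.0%

⟨n⟩ = (1/(Z₂−Z₁)) ∫ n₀ e^(−kZ) dZ = n₀·(e^(−k·Z₁) − e^(−k·Z₂)) / (k·(Z₂−Z₁))
e^(−0.435×2) = 0.4190; e^(−0.435×3.7) = 0.2000
⟨n⟩ = 0.54 × (0.4190 − 0.2000) / (0.435 × 1.7) = 0.54 × 0.2961 = 0.1599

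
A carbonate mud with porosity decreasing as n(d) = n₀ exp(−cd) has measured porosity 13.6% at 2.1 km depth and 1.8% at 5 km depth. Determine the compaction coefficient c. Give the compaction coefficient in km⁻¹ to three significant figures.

0.697 km⁻¹

Athy: n(d) = n₀ e^(−cd) ⇒ n₁/n₂ = e^{c(d₂−d₁)} ⇒ c = ln(n₁/n₂)/(d₂−d₁)
c = ln(0.136/0.018) / (5 − 2.1) = ln(7.556) / 2.9 = 2.0223 / 2.9 = 0.6973 km⁻¹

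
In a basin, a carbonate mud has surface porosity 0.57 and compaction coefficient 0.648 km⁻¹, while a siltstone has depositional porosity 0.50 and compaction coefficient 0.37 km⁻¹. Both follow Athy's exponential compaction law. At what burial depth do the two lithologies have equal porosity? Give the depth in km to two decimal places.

0.47 km

Set φ₀ₐ e^(−kₐZ) = φ₀ᵦ e^(−kᵦZ) ⇒ ln(φ₀ₐ/φ₀ᵦ) = (kₐ − kᵦ)·Z
Z = ln(0.57/0.5) / (0.648 − 0.37) = 0.1310 / 0.278 = 0.471 km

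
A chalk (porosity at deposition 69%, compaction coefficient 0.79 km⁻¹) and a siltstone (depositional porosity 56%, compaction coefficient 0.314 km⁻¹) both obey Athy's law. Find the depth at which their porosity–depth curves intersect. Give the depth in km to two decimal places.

0.44 km

Set φ₀ₐ e^(−kₐd) = φ₀ᵦ e^(−kᵦd) ⇒ ln(φ₀ₐ/φ₀ᵦ) = (kₐ − kᵦ)·d
d = ln(0.69/0.56) / (0.79 − 0.314) = 0.2088 / 0.476 = 0.439 km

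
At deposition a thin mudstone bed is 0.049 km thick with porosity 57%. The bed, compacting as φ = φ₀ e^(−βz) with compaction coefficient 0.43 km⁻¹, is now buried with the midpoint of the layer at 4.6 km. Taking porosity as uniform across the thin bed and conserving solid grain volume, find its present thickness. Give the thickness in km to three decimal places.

0.023 km

Porosity at 4.6 km: φ = 0.57·exp(−0.43×4.6) = 0.0789
Solid-volume conservation: h(1−φ) = h₀(1−φ₀) ⇒ h = h₀·(1−φ₀)/(1−φ)
h = 0.049 × (1 − 0.57)/(1 − 0.0789) = 0.049 × 0.4668 = 0.0229 km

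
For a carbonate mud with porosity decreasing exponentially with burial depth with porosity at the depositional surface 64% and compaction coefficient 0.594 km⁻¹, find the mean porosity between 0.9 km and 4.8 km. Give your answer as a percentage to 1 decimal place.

14.6%

⟨phi⟩ = (1/(z₂−z₁)) ∫ phi₀ e^(−kz) dz = phi₀·(e^(−k·z₁) − e^(−k·z₂)) / (k·(z₂−z₁))
e^(−0.594×0.9) = 0.5859; e^(−0.594×4.8) = 0.0578
⟨phi⟩ = 0.64 × (0.5859 − 0.0578) / (0.594 × 3.9) = 0.64 × 0.2280 = 0.1459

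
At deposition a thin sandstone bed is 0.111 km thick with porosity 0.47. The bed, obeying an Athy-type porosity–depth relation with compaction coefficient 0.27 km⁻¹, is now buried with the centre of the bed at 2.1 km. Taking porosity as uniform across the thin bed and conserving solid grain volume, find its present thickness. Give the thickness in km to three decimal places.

0.080 km

Porosity at 2.1 km: φ = 0.47·exp(−0.27×2.1) = 0.2666
Solid-volume conservation: h(1−φ) = h₀(1−φ₀) ⇒ h = h₀·(1−φ₀)/(1−φ)
h = 0.111 × (1 − 0.47)/(1 − 0.2666) = 0.111 × 0.7227 = 0.0802 km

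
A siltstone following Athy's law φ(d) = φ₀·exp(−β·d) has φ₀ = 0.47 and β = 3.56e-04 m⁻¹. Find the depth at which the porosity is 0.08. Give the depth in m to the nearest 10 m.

Working in km (1 km = 1000 m; β in km⁻¹ = β in m⁻¹ × 1000):
Invert Athy's law: d = ln(φ₀/φ) / β
d = ln(0.47/0.08) / 0.356 = ln(5.875) / 0.356 = 1.7707 / 0.356 = 4.974 km

4970 m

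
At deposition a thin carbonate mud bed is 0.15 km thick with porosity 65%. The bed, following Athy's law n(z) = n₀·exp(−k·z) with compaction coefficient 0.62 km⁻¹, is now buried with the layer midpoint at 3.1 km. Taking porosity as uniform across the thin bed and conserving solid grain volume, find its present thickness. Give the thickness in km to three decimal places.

Porosity at 3.1 km: n = 0.65·exp(−0.62×3.1) = 0.0951
Solid-volume conservation: h(1−n) = h₀(1−n₀) ⇒ h = h₀·(1−n₀)/(1−n)
h = 0.15 × (1 − 0.65)/(1 − 0.0951) = 0.15 × 0.3868 = 0.0580 km

0.058 km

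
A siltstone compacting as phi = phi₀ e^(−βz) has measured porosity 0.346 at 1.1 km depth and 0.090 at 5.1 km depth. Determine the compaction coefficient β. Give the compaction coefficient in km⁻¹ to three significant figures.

Athy: phi(z) = phi₀ e^(−βz) ⇒ phi₁/phi₂ = e^{β(z₂−z₁)} ⇒ β = ln(phi₁/phi₂)/(z₂−z₁)
β = ln(0.346/0.09) / (5.1 − 1.1) = ln(3.844) / 4 = 1.3466 / 4 = 0.3367 km⁻¹

0.337 km⁻¹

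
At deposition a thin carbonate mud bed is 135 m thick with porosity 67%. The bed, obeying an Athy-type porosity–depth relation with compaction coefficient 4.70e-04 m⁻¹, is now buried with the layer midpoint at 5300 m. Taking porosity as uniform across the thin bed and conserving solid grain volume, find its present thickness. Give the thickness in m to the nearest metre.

47 m

Working in km (1 km = 1000 m; β in km⁻¹ = β in m⁻¹ × 1000):
Porosity at 5.3 km: phi = 0.67·exp(−0.47×5.3) = 0.0555
Solid-volume conservation: h(1−phi) = h₀(1−phi₀) ⇒ h = h₀·(1−phi₀)/(1−phi)
h = 0.135 × (1 − 0.67)/(1 − 0.0555) = 0.135 × 0.3494 = 0.0472 km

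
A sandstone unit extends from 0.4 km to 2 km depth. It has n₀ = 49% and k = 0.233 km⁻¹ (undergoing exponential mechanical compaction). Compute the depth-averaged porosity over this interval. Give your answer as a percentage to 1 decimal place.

⟨n⟩ = (1/(Z₂−Z₁)) ∫ n₀ e^(−kZ) dZ = n₀·(e^(−k·Z₁) − e^(−k·Z₂)) / (k·(Z₂−Z₁))
e^(−0.233×0.4) = 0.9110; e^(−0.233×2) = 0.6275
⟨n⟩ = 0.49 × (0.9110 − 0.6275) / (0.233 × 1.6) = 0.49 × 0.7605 = 0.3726

37.3%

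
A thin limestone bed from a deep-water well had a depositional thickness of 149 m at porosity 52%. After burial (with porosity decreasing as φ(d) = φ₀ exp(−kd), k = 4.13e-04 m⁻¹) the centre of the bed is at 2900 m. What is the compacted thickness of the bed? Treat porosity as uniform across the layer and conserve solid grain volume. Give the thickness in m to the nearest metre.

Working in km (1 km = 1000 m; k in km⁻¹ = k in m⁻¹ × 1000):
Porosity at 2.9 km: φ = 0.52·exp(−0.413×2.9) = 0.1570
Solid-volume conservation: h(1−φ) = h₀(1−φ₀) ⇒ h = h₀·(1−φ₀)/(1−φ)
h = 0.149 × (1 − 0.52)/(1 − 0.1570) = 0.149 × 0.5694 = 0.0848 km

85 m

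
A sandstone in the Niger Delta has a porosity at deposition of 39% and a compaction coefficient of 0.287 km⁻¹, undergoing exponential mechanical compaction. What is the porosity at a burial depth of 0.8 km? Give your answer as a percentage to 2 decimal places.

φ = φ₀·exp(−c·z) = 0.39 × exp(−0.287 × 0.8) = 0.39 × exp(−0.2296)
  = 0.39 × 0.7949 = 0.3100

31.00%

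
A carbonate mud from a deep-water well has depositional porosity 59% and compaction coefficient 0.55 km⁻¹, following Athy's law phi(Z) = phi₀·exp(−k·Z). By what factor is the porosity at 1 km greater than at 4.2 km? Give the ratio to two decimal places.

5.81

phi(Z₁)/phi(Z₂) = e^(−k·Z₁)/e^(−k·Z₂) = e^{k(Z₂−Z₁)}
= exp(0.55 × 3.2) = exp(1.76) = 5.8124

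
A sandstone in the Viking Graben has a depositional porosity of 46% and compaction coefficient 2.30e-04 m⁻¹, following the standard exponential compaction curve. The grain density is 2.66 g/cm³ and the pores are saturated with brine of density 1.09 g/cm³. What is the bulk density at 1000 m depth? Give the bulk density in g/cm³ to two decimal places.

Working in km (1 km = 1000 m; k in km⁻¹ = k in m⁻¹ × 1000):
Porosity at depth: n = 0.46·exp(−0.23×1) = 0.46×0.7945 = 0.3655
Bulk density: ρ_b = (1−n)ρ_g + n·ρ_f = 0.6345×2.66 + 0.3655×1.09
       = 1.688 + 0.398 = 2.086 g/cm³

2.09 g/cm³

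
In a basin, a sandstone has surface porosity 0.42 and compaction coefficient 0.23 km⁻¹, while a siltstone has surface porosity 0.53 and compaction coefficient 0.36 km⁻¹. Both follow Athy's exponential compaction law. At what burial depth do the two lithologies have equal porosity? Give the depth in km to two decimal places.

Set φ₀ₐ e^(−cₐz) = φ₀ᵦ e^(−cᵦz) ⇒ ln(φ₀ₐ/φ₀ᵦ) = (cₐ − cᵦ)·z
z = ln(0.42/0.53) / (0.23 − 0.36) = -0.2326 / -0.13 = 1.789 km

1.79 km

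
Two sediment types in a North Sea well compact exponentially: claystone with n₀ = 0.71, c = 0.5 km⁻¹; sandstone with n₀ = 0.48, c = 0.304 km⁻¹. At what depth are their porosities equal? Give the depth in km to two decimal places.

Set n₀ₐ e^(−cₐZ) = n₀ᵦ e^(−cᵦZ) ⇒ ln(n₀ₐ/n₀ᵦ) = (cₐ − cᵦ)·Z
Z = ln(0.71/0.48) / (0.5 − 0.304) = 0.3915 / 0.196 = 1.997 km

2.00 km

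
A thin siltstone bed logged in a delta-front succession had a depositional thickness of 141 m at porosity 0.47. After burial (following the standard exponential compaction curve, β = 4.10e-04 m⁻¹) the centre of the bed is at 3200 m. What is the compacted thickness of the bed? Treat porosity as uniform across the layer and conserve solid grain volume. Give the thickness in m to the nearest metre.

86 m

Working in km (1 km = 1000 m; β in km⁻¹ = β in m⁻¹ × 1000):
Porosity at 3.2 km: n = 0.47·exp(−0.41×3.2) = 0.1266
Solid-volume conservation: h(1−n) = h₀(1−n₀) ⇒ h = h₀·(1−n₀)/(1−n)
h = 0.141 × (1 − 0.47)/(1 − 0.1266) = 0.141 × 0.6068 = 0.0856 km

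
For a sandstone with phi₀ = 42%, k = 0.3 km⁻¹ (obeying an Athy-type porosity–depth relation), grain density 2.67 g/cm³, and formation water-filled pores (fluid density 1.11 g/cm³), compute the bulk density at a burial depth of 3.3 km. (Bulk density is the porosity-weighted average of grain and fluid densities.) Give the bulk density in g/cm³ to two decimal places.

Porosity at depth: phi = 0.42·exp(−0.3×3.3) = 0.42×0.3716 = 0.1561
Bulk density: ρ_b = (1−phi)ρ_g + phi·ρ_f = 0.8439×2.67 + 0.1561×1.11
       = 2.253 + 0.173 = 2.427 g/cm³

2.43 g/cm³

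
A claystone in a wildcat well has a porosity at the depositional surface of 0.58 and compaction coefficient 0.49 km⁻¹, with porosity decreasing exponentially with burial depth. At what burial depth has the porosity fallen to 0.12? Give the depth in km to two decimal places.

Invert Athy's law: Z = ln(n₀/n) / c
Z = ln(0.58/0.12) / 0.49 = ln(4.833) / 0.49 = 1.5755 / 0.49 = 3.215 km

3.22 km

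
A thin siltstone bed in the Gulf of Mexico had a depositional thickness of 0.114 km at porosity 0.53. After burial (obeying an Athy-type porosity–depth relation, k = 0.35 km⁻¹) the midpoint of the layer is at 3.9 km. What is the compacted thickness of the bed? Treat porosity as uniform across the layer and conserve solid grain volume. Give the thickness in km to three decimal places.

Porosity at 3.9 km: φ = 0.53·exp(−0.35×3.9) = 0.1354
Solid-volume conservation: h(1−φ) = h₀(1−φ₀) ⇒ h = h₀·(1−φ₀)/(1−φ)
h = 0.114 × (1 − 0.53)/(1 − 0.1354) = 0.114 × 0.5436 = 0.0620 km

0.062 km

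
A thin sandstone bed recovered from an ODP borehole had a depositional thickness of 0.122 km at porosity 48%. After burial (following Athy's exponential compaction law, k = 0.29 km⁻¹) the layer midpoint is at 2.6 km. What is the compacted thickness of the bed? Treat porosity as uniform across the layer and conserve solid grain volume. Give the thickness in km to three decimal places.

Porosity at 2.6 km: phi = 0.48·exp(−0.29×2.6) = 0.2258
Solid-volume conservation: h(1−phi) = h₀(1−phi₀) ⇒ h = h₀·(1−phi₀)/(1−phi)
h = 0.122 × (1 − 0.48)/(1 − 0.2258) = 0.122 × 0.6717 = 0.0819 km

0.082 km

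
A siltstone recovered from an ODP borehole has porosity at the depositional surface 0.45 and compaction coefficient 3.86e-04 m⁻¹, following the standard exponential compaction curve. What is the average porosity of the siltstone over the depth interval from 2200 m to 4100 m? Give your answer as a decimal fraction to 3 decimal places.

0.136

Working in km (1 km = 1000 m; k in km⁻¹ = k in m⁻¹ × 1000):
⟨n⟩ = (1/(d₂−d₁)) ∫ n₀ e^(−kd) dd = n₀·(e^(−k·d₁) − e^(−k·d₂)) / (k·(d₂−d₁))
e^(−0.386×2.2) = 0.4278; e^(−0.386×4.1) = 0.2054
⟨n⟩ = 0.45 × (0.4278 − 0.2054) / (0.386 × 1.9) = 0.45 × 0.3031 = 0.1364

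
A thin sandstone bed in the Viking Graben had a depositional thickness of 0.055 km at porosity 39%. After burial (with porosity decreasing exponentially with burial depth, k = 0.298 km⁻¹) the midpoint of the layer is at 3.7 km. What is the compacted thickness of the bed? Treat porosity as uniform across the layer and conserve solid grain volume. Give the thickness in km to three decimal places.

Porosity at 3.7 km: phi = 0.39·exp(−0.298×3.7) = 0.1295
Solid-volume conservation: h(1−phi) = h₀(1−phi₀) ⇒ h = h₀·(1−phi₀)/(1−phi)
h = 0.055 × (1 − 0.39)/(1 − 0.1295) = 0.055 × 0.7007 = 0.0385 km

0.039 km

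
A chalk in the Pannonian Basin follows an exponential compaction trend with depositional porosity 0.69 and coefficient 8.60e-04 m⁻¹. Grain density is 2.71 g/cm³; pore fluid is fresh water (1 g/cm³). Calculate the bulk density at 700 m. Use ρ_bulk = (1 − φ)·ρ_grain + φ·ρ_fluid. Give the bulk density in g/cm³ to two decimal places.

2.06 g/cm³

Working in km (1 km = 1000 m; k in km⁻¹ = k in m⁻¹ × 1000):
Porosity at depth: n = 0.69·exp(−0.86×0.7) = 0.69×0.5477 = 0.3779
Bulk density: ρ_b = (1−n)ρ_g + n·ρ_f = 0.6221×2.71 + 0.3779×1
       = 1.686 + 0.378 = 2.064 g/cm³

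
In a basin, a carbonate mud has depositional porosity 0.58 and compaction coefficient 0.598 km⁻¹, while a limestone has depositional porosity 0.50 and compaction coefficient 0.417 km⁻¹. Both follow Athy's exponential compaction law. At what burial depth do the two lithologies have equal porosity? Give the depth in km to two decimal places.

Set n₀ₐ e^(−kₐz) = n₀ᵦ e^(−kᵦz) ⇒ ln(n₀ₐ/n₀ᵦ) = (kₐ − kᵦ)·z
z = ln(0.58/0.5) / (0.598 − 0.417) = 0.1484 / 0.181 = 0.820 km

0.82 km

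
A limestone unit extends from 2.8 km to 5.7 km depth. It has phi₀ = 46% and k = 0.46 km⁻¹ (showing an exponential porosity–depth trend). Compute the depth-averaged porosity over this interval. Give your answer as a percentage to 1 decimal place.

7.0%

⟨phi⟩ = (1/(d₂−d₁)) ∫ phi₀ e^(−kd) dd = phi₀·(e^(−k·d₁) − e^(−k·d₂)) / (k·(d₂−d₁))
e^(−0.46×2.8) = 0.2758; e^(−0.46×5.7) = 0.0727
⟨phi⟩ = 0.46 × (0.2758 − 0.0727) / (0.46 × 2.9) = 0.46 × 0.1523 = 0.0701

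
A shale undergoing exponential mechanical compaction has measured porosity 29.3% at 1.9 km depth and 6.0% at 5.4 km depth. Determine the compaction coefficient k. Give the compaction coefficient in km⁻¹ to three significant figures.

Athy: φ(Z) = φ₀ e^(−kZ) ⇒ φ₁/φ₂ = e^{k(Z₂−Z₁)} ⇒ k = ln(φ₁/φ₂)/(Z₂−Z₁)
k = ln(0.293/0.06) / (5.4 − 1.9) = ln(4.883) / 3.5 = 1.5858 / 3.5 = 0.4531 km⁻¹

0.453 km⁻¹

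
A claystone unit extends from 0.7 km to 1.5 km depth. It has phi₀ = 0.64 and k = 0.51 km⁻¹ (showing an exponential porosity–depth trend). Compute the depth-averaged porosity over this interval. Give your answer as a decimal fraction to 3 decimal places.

⟨phi⟩ = (1/(Z₂−Z₁)) ∫ phi₀ e^(−kZ) dZ = phi₀·(e^(−k·Z₁) − e^(−k·Z₂)) / (k·(Z₂−Z₁))
e^(−0.51×0.7) = 0.6998; e^(−0.51×1.5) = 0.4653
⟨phi⟩ = 0.64 × (0.6998 − 0.4653) / (0.51 × 0.8) = 0.64 × 0.5746 = 0.3677

0.368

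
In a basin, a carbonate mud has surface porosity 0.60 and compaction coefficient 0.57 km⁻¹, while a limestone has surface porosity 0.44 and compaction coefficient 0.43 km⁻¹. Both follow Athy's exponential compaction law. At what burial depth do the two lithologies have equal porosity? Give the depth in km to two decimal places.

2.22 km

Set φ₀ₐ e^(−βₐZ) = φ₀ᵦ e^(−βᵦZ) ⇒ ln(φ₀ₐ/φ₀ᵦ) = (βₐ − βᵦ)·Z
Z = ln(0.6/0.44) / (0.57 − 0.43) = 0.3102 / 0.14 = 2.215 km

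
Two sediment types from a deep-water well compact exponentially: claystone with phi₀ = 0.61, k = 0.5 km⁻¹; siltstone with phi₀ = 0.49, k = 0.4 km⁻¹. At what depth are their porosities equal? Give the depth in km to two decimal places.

2.19 km

Set phi₀ₐ e^(−kₐZ) = phi₀ᵦ e^(−kᵦZ) ⇒ ln(phi₀ₐ/phi₀ᵦ) = (kₐ − kᵦ)·Z
Z = ln(0.61/0.49) / (0.5 − 0.4) = 0.2191 / 0.1 = 2.191 km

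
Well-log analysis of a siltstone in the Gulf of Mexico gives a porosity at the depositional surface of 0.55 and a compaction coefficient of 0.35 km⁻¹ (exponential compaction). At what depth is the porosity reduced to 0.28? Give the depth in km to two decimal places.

1.93 km

Invert Athy's law: z = ln(φ₀/φ) / c
z = ln(0.55/0.28) / 0.35 = ln(1.964) / 0.35 = 0.6751 / 0.35 = 1.929 km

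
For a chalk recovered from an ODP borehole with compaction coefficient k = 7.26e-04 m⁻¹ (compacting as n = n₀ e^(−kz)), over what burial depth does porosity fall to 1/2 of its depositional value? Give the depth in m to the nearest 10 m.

950 m

Working in km (1 km = 1000 m; k in km⁻¹ = k in m⁻¹ × 1000):
n/n₀ = 1/2 ⇒ exp(−k·z) = 1/2 ⇒ z = ln(2) / k
z = 0.6931 / 0.726 = 0.955 km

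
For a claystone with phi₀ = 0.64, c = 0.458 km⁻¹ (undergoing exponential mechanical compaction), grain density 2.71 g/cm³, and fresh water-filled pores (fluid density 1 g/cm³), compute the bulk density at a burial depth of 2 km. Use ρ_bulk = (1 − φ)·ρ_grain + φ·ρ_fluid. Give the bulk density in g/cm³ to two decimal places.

2.27 g/cm³

Porosity at depth: phi = 0.64·exp(−0.458×2) = 0.64×0.4001 = 0.2561
Bulk density: ρ_b = (1−phi)ρ_g + phi·ρ_f = 0.7439×2.71 + 0.2561×1
       = 2.016 + 0.256 = 2.272 g/cm³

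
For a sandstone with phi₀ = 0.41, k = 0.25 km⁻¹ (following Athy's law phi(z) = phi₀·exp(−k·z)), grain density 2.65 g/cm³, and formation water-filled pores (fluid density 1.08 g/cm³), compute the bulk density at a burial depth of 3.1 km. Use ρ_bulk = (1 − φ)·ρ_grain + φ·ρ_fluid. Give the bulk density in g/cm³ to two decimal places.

2.35 g/cm³

Porosity at depth: phi = 0.41·exp(−0.25×3.1) = 0.41×0.4607 = 0.1889
Bulk density: ρ_b = (1−phi)ρ_g + phi·ρ_f = 0.8111×2.65 + 0.1889×1.08
       = 2.149 + 0.204 = 2.353 g/cm³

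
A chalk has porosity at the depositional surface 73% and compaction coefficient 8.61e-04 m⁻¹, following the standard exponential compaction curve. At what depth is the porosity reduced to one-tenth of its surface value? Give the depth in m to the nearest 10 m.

Working in km (1 km = 1000 m; β in km⁻¹ = β in m⁻¹ × 1000):
n/n₀ = 1/10 ⇒ exp(−β·d) = 1/10 ⇒ d = ln(10) / β
d = 2.3026 / 0.861 = 2.674 km

2670 m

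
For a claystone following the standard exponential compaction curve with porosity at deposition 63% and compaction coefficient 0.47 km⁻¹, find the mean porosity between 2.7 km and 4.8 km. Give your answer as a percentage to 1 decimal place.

11.3%

⟨φ⟩ = (1/(d₂−d₁)) ∫ φ₀ e^(−kd) dd = φ₀·(e^(−k·d₁) − e^(−k·d₂)) / (k·(d₂−d₁))
e^(−0.47×2.7) = 0.2811; e^(−0.47×4.8) = 0.1048
⟨φ⟩ = 0.63 × (0.2811 − 0.1048) / (0.47 × 2.1) = 0.63 × 0.1787 = 0.1126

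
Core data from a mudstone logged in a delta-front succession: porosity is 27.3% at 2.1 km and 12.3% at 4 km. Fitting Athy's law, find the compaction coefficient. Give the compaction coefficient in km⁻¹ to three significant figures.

Athy: n(z) = n₀ e^(−cz) ⇒ n₁/n₂ = e^{c(z₂−z₁)} ⇒ c = ln(n₁/n₂)/(z₂−z₁)
c = ln(0.273/0.123) / (4 − 2.1) = ln(2.22) / 1.9 = 0.7973 / 1.9 = 0.4196 km⁻¹

0.420 km⁻¹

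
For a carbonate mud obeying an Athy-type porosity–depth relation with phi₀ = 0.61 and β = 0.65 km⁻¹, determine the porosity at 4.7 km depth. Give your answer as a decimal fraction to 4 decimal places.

0.0287

phi = phi₀·exp(−β·Z) = 0.61 × exp(−0.65 × 4.7) = 0.61 × exp(−3.055)
  = 0.61 × 0.0471 = 0.0287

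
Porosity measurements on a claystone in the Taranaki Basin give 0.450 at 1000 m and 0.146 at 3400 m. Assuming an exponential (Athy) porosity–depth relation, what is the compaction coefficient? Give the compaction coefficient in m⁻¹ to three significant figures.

Working in km (1 km = 1000 m; k in km⁻¹ = k in m⁻¹ × 1000):
Athy: φ(d) = φ₀ e^(−kd) ⇒ φ₁/φ₂ = e^{k(d₂−d₁)} ⇒ k = ln(φ₁/φ₂)/(d₂−d₁)
k = ln(0.45/0.146) / (3.4 − 1) = ln(3.082) / 2.4 = 1.1256 / 2.4 = 0.469 km⁻¹

0.000469 m⁻¹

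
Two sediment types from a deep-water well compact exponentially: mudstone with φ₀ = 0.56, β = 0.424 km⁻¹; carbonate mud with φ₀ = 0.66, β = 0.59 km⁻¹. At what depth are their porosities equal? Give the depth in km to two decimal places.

0.99 km

Set φ₀ₐ e^(−βₐd) = φ₀ᵦ e^(−βᵦd) ⇒ ln(φ₀ₐ/φ₀ᵦ) = (βₐ − βᵦ)·d
d = ln(0.56/0.66) / (0.424 − 0.59) = -0.1643 / -0.166 = 0.990 km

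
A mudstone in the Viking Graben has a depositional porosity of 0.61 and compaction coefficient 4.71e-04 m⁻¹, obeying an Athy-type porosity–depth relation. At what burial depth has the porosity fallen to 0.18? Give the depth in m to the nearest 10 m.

Working in km (1 km = 1000 m; k in km⁻¹ = k in m⁻¹ × 1000):
Invert Athy's law: Z = ln(φ₀/φ) / k
Z = ln(0.61/0.18) / 0.471 = ln(3.389) / 0.471 = 1.2205 / 0.471 = 2.591 km

2590 m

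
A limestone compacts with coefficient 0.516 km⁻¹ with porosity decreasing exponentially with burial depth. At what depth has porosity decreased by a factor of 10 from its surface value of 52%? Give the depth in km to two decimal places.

φ/φ₀ = 1/10 ⇒ exp(−c·d) = 1/10 ⇒ d = ln(10) / c
d = 2.3026 / 0.516 = 4.462 km

4.46 km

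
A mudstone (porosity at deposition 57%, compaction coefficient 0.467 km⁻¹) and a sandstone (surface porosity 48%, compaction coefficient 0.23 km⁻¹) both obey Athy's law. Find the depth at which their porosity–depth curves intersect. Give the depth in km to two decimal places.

Set φ₀ₐ e^(−kₐd) = φ₀ᵦ e^(−kᵦd) ⇒ ln(φ₀ₐ/φ₀ᵦ) = (kₐ − kᵦ)·d
d = ln(0.57/0.48) / (0.467 − 0.23) = 0.1719 / 0.237 = 0.725 km

0.73 km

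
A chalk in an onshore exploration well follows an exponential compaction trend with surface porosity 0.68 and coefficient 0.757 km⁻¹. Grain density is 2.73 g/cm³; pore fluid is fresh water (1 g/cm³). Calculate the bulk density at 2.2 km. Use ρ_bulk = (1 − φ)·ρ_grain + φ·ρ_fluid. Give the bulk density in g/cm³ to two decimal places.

2.51 g/cm³

Porosity at depth: n = 0.68·exp(−0.757×2.2) = 0.68×0.1891 = 0.1286
Bulk density: ρ_b = (1−n)ρ_g + n·ρ_f = 0.8714×2.73 + 0.1286×1
       = 2.379 + 0.129 = 2.508 g/cm³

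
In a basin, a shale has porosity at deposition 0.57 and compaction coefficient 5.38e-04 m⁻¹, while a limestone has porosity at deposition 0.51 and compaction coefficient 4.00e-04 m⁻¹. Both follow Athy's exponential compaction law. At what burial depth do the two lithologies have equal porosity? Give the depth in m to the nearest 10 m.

810 m

Working in km (1 km = 1000 m; k in km⁻¹ = k in m⁻¹ × 1000):
Set n₀ₐ e^(−kₐz) = n₀ᵦ e^(−kᵦz) ⇒ ln(n₀ₐ/n₀ᵦ) = (kₐ − kᵦ)·z
z = ln(0.57/0.51) / (0.538 − 0.4) = 0.1112 / 0.138 = 0.806 km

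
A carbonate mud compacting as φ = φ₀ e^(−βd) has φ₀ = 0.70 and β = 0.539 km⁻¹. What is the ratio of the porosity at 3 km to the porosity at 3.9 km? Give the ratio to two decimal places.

1.62

φ(d₁)/φ(d₂) = e^(−β·d₁)/e^(−β·d₂) = e^{β(d₂−d₁)}
= exp(0.539 × 0.9) = exp(0.4851) = 1.6243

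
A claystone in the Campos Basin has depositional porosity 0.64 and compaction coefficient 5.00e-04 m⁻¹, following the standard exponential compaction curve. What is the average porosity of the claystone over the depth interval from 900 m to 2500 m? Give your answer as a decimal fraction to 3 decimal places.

0.281

Working in km (1 km = 1000 m; c in km⁻¹ = c in m⁻¹ × 1000):
⟨phi⟩ = (1/(Z₂−Z₁)) ∫ phi₀ e^(−cZ) dZ = phi₀·(e^(−c·Z₁) − e^(−c·Z₂)) / (c·(Z₂−Z₁))
e^(−0.5×0.9) = 0.6376; e^(−0.5×2.5) = 0.2865
⟨phi⟩ = 0.64 × (0.6376 − 0.2865) / (0.5 × 1.6) = 0.64 × 0.4389 = 0.2809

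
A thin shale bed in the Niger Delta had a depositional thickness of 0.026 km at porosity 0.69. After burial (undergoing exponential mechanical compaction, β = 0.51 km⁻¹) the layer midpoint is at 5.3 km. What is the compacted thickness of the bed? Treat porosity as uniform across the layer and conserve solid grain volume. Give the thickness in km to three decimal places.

0.008 km

Porosity at 5.3 km: φ = 0.69·exp(−0.51×5.3) = 0.0462
Solid-volume conservation: h(1−φ) = h₀(1−φ₀) ⇒ h = h₀·(1−φ₀)/(1−φ)
h = 0.026 × (1 − 0.69)/(1 − 0.0462) = 0.026 × 0.3250 = 0.0085 km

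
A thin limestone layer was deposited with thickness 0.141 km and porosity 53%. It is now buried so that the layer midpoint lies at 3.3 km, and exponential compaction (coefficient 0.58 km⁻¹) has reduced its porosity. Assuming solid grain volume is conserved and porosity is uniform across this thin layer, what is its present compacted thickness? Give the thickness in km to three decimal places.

Porosity at 3.3 km: φ = 0.53·exp(−0.58×3.3) = 0.0782
Solid-volume conservation: h(1−φ) = h₀(1−φ₀) ⇒ h = h₀·(1−φ₀)/(1−φ)
h = 0.141 × (1 − 0.53)/(1 − 0.0782) = 0.141 × 0.5099 = 0.0719 km

0.072 km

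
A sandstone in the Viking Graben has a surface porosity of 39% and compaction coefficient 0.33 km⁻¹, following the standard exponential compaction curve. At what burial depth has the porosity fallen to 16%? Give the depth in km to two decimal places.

Invert Athy's law: Z = ln(φ₀/φ) / β
Z = ln(0.39/0.16) / 0.33 = ln(2.438) / 0.33 = 0.8910 / 0.33 = 2.700 km

2.70 km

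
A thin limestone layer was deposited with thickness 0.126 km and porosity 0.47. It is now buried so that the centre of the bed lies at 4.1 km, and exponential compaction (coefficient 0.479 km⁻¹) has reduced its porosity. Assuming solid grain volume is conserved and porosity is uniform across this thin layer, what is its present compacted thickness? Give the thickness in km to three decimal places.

Porosity at 4.1 km: n = 0.47·exp(−0.479×4.1) = 0.0659
Solid-volume conservation: h(1−n) = h₀(1−n₀) ⇒ h = h₀·(1−n₀)/(1−n)
h = 0.126 × (1 − 0.47)/(1 − 0.0659) = 0.126 × 0.5674 = 0.0715 km

0.071 km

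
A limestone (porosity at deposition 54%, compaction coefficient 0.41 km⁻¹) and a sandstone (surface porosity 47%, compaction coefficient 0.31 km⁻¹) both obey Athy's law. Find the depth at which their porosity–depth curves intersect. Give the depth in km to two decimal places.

1.39 km

Set n₀ₐ e^(−cₐd) = n₀ᵦ e^(−cᵦd) ⇒ ln(n₀ₐ/n₀ᵦ) = (cₐ − cᵦ)·d
d = ln(0.54/0.47) / (0.41 − 0.31) = 0.1388 / 0.1 = 1.388 km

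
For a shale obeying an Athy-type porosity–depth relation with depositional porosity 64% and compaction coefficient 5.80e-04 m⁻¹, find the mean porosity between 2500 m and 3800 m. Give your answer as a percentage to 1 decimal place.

Working in km (1 km = 1000 m; β in km⁻¹ = β in m⁻¹ × 1000):
⟨n⟩ = (1/(Z₂−Z₁)) ∫ n₀ e^(−βZ) dZ = n₀·(e^(−β·Z₁) − e^(−β·Z₂)) / (β·(Z₂−Z₁))
e^(−0.58×2.5) = 0.2346; e^(−0.58×3.8) = 0.1104
⟨n⟩ = 0.64 × (0.2346 − 0.1104) / (0.58 × 1.3) = 0.64 × 0.1647 = 0.1054

10.5%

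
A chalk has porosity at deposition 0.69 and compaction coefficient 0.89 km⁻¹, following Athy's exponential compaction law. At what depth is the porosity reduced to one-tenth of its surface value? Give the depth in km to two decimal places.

phi/phi₀ = 1/10 ⇒ exp(−c·z) = 1/10 ⇒ z = ln(10) / c
z = 2.3026 / 0.89 = 2.587 km

2.59 km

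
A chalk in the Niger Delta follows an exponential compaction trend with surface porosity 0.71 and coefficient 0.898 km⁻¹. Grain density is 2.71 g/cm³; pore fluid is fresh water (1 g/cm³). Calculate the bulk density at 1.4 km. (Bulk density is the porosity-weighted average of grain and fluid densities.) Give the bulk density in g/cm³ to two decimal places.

2.36 g/cm³

Porosity at depth: φ = 0.71·exp(−0.898×1.4) = 0.71×0.2844 = 0.2020
Bulk density: ρ_b = (1−φ)ρ_g + φ·ρ_f = 0.7980×2.71 + 0.2020×1
       = 2.163 + 0.202 = 2.365 g/cm³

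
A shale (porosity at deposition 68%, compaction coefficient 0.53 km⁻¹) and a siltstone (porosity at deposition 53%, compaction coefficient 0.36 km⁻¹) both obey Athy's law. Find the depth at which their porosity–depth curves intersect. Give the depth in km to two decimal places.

Set n₀ₐ e^(−cₐz) = n₀ᵦ e^(−cᵦz) ⇒ ln(n₀ₐ/n₀ᵦ) = (cₐ − cᵦ)·z
z = ln(0.68/0.53) / (0.53 − 0.36) = 0.2492 / 0.17 = 1.466 km

1.47 km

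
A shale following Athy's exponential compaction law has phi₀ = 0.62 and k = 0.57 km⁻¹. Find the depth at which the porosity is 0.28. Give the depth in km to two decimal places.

Invert Athy's law: d = ln(phi₀/phi) / k
d = ln(0.62/0.28) / 0.57 = ln(2.214) / 0.57 = 0.7949 / 0.57 = 1.395 km

1.39 km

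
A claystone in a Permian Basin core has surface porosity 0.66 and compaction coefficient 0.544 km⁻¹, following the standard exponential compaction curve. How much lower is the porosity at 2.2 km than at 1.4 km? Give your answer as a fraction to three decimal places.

n(1.4) = 0.66·e^(−0.544×1.4) = 0.3082
n(2.2) = 0.66·e^(−0.544×2.2) = 0.1994
Δn = 0.3082 − 0.1994 = 0.1087

0.109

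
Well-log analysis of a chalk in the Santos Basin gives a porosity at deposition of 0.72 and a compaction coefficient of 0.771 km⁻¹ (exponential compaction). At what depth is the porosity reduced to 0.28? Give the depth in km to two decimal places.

Invert Athy's law: d = ln(φ₀/φ) / c
d = ln(0.72/0.28) / 0.771 = ln(2.571) / 0.771 = 0.9445 / 0.771 = 1.225 km

1.22 km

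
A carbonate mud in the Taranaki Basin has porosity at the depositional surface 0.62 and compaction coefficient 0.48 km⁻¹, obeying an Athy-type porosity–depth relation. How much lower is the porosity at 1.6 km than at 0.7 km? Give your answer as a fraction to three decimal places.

phi(0.7) = 0.62·e^(−0.48×0.7) = 0.4431
phi(1.6) = 0.62·e^(−0.48×1.6) = 0.2876
Δphi = 0.4431 − 0.2876 = 0.1554

0.155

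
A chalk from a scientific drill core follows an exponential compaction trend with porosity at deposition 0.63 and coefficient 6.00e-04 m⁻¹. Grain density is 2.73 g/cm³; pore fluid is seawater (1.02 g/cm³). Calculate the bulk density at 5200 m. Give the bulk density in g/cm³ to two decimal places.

Working in km (1 km = 1000 m; k in km⁻¹ = k in m⁻¹ × 1000):
Porosity at depth: n = 0.63·exp(−0.6×5.2) = 0.63×0.0442 = 0.0278
Bulk density: ρ_b = (1−n)ρ_g + n·ρ_f = 0.9722×2.73 + 0.0278×1.02
       = 2.654 + 0.028 = 2.682 g/cm³

2.68 g/cm³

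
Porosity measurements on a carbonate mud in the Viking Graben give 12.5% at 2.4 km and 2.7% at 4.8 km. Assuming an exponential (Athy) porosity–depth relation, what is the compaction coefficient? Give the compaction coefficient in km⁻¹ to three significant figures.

0.639 km⁻¹

Athy: phi(Z) = phi₀ e^(−cZ) ⇒ phi₁/phi₂ = e^{c(Z₂−Z₁)} ⇒ c = ln(phi₁/phi₂)/(Z₂−Z₁)
c = ln(0.125/0.027) / (4.8 − 2.4) = ln(4.63) / 2.4 = 1.5325 / 2.4 = 0.6385 km⁻¹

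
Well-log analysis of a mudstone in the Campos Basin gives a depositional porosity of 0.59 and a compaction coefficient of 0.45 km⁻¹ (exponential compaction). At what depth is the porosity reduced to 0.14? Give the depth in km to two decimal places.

Invert Athy's law: d = ln(φ₀/φ) / c
d = ln(0.59/0.14) / 0.45 = ln(4.214) / 0.45 = 1.4385 / 0.45 = 3.197 km

3.20 km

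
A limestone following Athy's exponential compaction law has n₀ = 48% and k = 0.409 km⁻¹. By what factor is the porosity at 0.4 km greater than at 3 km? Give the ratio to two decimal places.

2.90

n(Z₁)/n(Z₂) = e^(−k·Z₁)/e^(−k·Z₂) = e^{k(Z₂−Z₁)}
= exp(0.409 × 2.6) = exp(1.063) = 2.8962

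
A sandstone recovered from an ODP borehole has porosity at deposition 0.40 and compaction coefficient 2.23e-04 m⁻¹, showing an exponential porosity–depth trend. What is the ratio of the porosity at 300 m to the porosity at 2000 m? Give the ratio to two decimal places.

Working in km (1 km = 1000 m; c in km⁻¹ = c in m⁻¹ × 1000):
φ(Z₁)/φ(Z₂) = e^(−c·Z₁)/e^(−c·Z₂) = e^{c(Z₂−Z₁)}
= exp(0.223 × 1.7) = exp(0.3791) = 1.4610

1.46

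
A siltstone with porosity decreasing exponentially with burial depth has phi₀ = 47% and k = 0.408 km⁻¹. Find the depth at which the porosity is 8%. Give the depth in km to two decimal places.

Invert Athy's law: Z = ln(phi₀/phi) / k
Z = ln(0.47/0.08) / 0.408 = ln(5.875) / 0.408 = 1.7707 / 0.408 = 4.340 km

4.34 km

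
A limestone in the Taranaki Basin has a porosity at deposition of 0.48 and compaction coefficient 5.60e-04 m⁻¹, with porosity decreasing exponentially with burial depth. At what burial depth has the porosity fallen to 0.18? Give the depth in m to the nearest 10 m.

Working in km (1 km = 1000 m; k in km⁻¹ = k in m⁻¹ × 1000):
Invert Athy's law: Z = ln(n₀/n) / k
Z = ln(0.48/0.18) / 0.56 = ln(2.667) / 0.56 = 0.9808 / 0.56 = 1.751 km

1750 m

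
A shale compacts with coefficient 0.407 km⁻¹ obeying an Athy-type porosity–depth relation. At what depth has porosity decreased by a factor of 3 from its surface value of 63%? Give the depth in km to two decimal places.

n/n₀ = 1/3 ⇒ exp(−k·Z) = 1/3 ⇒ Z = ln(3) / k
Z = 1.0986 / 0.407 = 2.699 km

2.70 km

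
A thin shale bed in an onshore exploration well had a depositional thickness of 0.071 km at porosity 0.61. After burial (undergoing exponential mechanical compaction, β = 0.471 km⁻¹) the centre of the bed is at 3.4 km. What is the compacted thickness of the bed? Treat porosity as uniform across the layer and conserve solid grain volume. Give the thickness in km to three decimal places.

0.032 km

Porosity at 3.4 km: φ = 0.61·exp(−0.471×3.4) = 0.1230
Solid-volume conservation: h(1−φ) = h₀(1−φ₀) ⇒ h = h₀·(1−φ₀)/(1−φ)
h = 0.071 × (1 − 0.61)/(1 − 0.1230) = 0.071 × 0.4447 = 0.0316 km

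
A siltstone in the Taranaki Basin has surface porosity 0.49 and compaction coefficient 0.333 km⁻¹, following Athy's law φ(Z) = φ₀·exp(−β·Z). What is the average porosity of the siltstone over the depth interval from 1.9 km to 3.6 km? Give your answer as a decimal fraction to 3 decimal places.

⟨φ⟩ = (1/(Z₂−Z₁)) ∫ φ₀ e^(−βZ) dZ = φ₀·(e^(−β·Z₁) − e^(−β·Z₂)) / (β·(Z₂−Z₁))
e^(−0.333×1.9) = 0.5312; e^(−0.333×3.6) = 0.3016
⟨φ⟩ = 0.49 × (0.5312 − 0.3016) / (0.333 × 1.7) = 0.49 × 0.4056 = 0.1987

0.199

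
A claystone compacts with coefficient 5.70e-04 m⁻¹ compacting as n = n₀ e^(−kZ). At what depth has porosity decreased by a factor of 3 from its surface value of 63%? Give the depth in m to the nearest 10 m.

1930 m

Working in km (1 km = 1000 m; k in km⁻¹ = k in m⁻¹ × 1000):
n/n₀ = 1/3 ⇒ exp(−k·Z) = 1/3 ⇒ Z = ln(3) / k
Z = 1.0986 / 0.57 = 1.927 km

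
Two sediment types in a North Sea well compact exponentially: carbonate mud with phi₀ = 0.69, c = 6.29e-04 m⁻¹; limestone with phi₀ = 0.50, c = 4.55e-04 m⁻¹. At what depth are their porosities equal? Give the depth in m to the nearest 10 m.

1850 m

Working in km (1 km = 1000 m; c in km⁻¹ = c in m⁻¹ × 1000):
Set phi₀ₐ e^(−cₐZ) = phi₀ᵦ e^(−cᵦZ) ⇒ ln(phi₀ₐ/phi₀ᵦ) = (cₐ − cᵦ)·Z
Z = ln(0.69/0.5) / (0.629 − 0.455) = 0.3221 / 0.174 = 1.851 km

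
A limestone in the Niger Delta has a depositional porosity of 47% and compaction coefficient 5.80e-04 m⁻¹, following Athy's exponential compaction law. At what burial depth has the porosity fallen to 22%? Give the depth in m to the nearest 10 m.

Working in km (1 km = 1000 m; β in km⁻¹ = β in m⁻¹ × 1000):
Invert Athy's law: Z = ln(φ₀/φ) / β
Z = ln(0.47/0.22) / 0.58 = ln(2.136) / 0.58 = 0.7591 / 0.58 = 1.309 km

1310 m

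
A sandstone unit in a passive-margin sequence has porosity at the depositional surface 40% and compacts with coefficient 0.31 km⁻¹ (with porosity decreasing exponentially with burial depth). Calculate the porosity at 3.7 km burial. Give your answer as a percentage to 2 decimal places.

12.70%

phi = phi₀·exp(−k·z) = 0.4 × exp(−0.31 × 3.7) = 0.4 × exp(−1.147)
  = 0.4 × 0.3176 = 0.1270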